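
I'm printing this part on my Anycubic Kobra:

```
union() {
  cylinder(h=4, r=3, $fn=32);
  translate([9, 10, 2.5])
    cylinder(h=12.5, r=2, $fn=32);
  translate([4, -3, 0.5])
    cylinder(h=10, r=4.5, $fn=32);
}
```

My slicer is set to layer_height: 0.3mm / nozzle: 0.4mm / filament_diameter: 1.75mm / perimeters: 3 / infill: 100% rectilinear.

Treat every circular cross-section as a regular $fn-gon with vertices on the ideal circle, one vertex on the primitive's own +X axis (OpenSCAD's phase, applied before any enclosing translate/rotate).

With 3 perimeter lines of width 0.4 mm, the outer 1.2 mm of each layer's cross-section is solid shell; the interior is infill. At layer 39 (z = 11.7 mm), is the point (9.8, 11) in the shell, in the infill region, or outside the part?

shell

At z = 11.7 mm: the cylinder does not reach this height (z outside [0, 4]); the r=2 cylinder at (9, 10) gives a regular 32-gon of circumradius 2 (constant along its height); the cylinder at (4, -3) does not reach this height (z outside [0.5, 10.5]); Combining (union): only the r=2 cylinder at (9, 10) is present, so the union is just that shape — 1 connected region. Overall, the cross-section is a single solid region. The nearest boundary edge runs (10.41, 11.41)→(10.11, 11.66); distance from the point to it = 0.71 mm. The point is inside the cross-section, 0.71 mm from the nearest boundary — within the 1.2 mm shell band (3 × 0.4).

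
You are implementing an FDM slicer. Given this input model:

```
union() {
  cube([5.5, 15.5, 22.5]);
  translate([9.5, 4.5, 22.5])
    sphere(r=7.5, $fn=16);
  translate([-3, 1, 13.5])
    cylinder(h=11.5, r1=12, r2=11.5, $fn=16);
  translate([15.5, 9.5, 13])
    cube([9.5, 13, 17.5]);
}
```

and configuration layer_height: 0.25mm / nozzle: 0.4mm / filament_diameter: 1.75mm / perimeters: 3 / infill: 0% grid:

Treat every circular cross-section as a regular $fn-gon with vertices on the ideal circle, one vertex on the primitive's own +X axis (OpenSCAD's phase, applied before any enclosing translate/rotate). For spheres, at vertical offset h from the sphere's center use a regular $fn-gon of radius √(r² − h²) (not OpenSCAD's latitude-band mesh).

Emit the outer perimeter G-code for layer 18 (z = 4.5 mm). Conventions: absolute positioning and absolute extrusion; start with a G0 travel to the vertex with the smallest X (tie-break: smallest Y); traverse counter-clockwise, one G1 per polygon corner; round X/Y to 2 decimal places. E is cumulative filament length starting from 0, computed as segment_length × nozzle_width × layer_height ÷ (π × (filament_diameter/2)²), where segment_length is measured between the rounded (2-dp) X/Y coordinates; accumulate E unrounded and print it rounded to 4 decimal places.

At z = 4.5 mm: the cube (footprint 5.5×15.5) is included at this height; the sphere at (9.5, 4.5) does not reach this height (|z−center|=18.000 > r=7.5); the cone at (-3, 1) is absent (z outside [13.5, 25]); the cube at (15.5, 9.5) is absent (z outside [13, 30.5]); Merging all regions: only the 5.5×15.5 cube is present, so the union is just that shape — 1 connected region. The outline is a single polygon with 4 vertices. Extrusion per mm of travel: 0.4 × 0.25 / (π × 0.875²) = 0.041575. Accumulating E over each segment gives final E = 1.7462.

G0 X0.00 Y0.00 Z4.50
G1 X5.50 Y0.00 E0.2287
G1 X5.50 Y15.50 E0.8731
G1 X0.00 Y15.50 E1.1017
G1 X0.00 Y0.00 E1.7462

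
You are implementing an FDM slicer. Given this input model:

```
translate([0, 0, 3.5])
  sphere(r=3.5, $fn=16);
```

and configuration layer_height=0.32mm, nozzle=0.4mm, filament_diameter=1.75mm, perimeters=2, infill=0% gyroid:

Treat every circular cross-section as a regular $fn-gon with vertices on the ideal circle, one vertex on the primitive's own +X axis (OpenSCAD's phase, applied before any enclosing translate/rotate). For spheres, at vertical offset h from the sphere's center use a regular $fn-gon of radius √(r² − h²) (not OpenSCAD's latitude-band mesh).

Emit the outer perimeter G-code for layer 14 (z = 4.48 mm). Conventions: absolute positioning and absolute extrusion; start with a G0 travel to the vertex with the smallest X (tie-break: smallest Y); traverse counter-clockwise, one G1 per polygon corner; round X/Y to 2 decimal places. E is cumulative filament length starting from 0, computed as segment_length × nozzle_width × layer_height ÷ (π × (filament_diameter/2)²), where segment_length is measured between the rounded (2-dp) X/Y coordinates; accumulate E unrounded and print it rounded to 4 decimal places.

G0 X-3.36 Y0.00 Z4.48
G1 X-3.10 Y-1.29 E0.0700
G1 X-2.38 Y-2.38 E0.1395
G1 X-1.29 Y-3.10 E0.2091
G1 X0.00 Y-3.36 E0.2791
G1 X1.29 Y-3.10 E0.3491
G1 X2.38 Y-2.38 E0.4186
G1 X3.10 Y-1.29 E0.4882
G1 X3.36 Y0.00 E0.5582
G1 X3.10 Y1.29 E0.6282
G1 X2.38 Y2.38 E0.6977
G1 X1.29 Y3.10 E0.7673
G1 X0.00 Y3.36 E0.8373
G1 X-1.29 Y3.10 E0.9073
G1 X-2.38 Y2.38 E0.9768
G1 X-3.10 Y1.29 E1.0463
G1 X-3.36 Y0.00 E1.1164

At z = 4.48 mm: the r=3.5 sphere contributes a regular 16-gon of circumradius √(3.5²−0.98²) = 3.360. The outline is a single polygon with 16 vertices. Extrusion per mm of travel: 0.4 × 0.32 / (π × 0.875²) = 0.053216. Accumulating E over each segment gives final E = 1.1164.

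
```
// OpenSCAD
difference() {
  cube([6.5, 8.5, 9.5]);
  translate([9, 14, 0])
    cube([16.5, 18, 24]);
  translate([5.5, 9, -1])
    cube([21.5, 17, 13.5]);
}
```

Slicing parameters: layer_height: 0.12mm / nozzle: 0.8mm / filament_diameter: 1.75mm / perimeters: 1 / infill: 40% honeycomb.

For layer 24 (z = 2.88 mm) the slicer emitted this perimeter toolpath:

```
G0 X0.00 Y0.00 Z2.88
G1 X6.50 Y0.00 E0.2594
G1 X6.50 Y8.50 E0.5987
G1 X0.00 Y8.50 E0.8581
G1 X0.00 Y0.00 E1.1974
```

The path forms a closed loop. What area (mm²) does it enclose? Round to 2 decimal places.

55.25 mm²

Apply the shoelace formula to the sequence of (X, Y) vertices; enclosed area = 55.25 mm².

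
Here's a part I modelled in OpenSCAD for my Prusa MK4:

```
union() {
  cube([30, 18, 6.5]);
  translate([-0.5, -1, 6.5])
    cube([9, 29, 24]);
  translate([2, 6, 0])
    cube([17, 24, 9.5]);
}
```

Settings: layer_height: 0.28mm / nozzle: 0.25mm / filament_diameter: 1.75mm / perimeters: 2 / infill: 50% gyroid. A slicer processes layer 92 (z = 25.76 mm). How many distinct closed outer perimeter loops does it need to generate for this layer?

At z = 25.76 mm: the cube does not reach this height (z outside [0, 6.5]); the cube at (-0.5, -1) is present — its section is the full 9×29 rectangle; the cube at (2, 6) does not reach this height (z outside [0, 9.5]); Combining (union): only the 9×29 cube at (-0.5, -1) is present, so the union is just that shape — 1 connected region. The result has 1 disconnected region.

1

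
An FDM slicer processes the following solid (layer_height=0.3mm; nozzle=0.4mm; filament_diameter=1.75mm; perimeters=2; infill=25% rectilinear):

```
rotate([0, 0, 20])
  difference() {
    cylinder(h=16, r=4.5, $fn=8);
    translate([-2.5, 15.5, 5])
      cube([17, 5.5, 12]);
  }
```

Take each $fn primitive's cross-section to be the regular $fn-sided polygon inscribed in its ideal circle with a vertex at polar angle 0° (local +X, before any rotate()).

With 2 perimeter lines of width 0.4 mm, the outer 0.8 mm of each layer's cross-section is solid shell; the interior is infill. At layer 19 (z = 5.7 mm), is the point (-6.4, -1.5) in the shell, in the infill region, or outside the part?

At z = 5.7 mm: the r=4.5 cylinder contributes a regular 8-gon of circumradius 4.5; the cube at (-2.5, 15.5) (footprint 17×5.5) is included at this height; After the difference (first − rest): starting from the r=4.5 cylinder, the 17×5.5 cube at (-2.5, 15.5) misses the remaining region (no effect) — 1 connected region; (rotated 20° about Z; rotation is an isometry so areas/perimeters/island counts are preserved). Overall, the cross-section is a single solid region. Undo the 20° rotation: the query point maps to (-6.527, 0.779) in the un-rotated model frame. The nearest boundary edge runs (-3.18, -3.18)→(-4.50, 0.00); distance from the point to it = 2.17 mm. The point is not inside any of the regions above, so it lies outside the cross-section (2.17 mm from the nearest boundary).

outside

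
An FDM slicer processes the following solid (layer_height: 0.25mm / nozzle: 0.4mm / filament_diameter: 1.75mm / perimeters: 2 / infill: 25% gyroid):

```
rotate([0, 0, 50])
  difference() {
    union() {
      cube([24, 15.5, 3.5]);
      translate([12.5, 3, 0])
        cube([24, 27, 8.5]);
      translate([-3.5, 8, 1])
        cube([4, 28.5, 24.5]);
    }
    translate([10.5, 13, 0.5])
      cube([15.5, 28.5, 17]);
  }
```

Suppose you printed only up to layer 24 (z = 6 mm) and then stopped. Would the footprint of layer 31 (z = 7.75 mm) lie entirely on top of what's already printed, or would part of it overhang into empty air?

entirely on top

Compare the two slices. At z = 6: the cube is absent (z outside [0, 3.5]); the cube at (12.5, 3) (footprint 24×27) is included at this height (area 648.00 mm²); the 4×28.5 cube at (-3.5, 8) contributes its full rectangle (area 114.00 mm²); Taking the union: the 2 present regions are separate (no shared area or edge), so areas and boundary lengths simply add and each stays a separate island — area = 762.00 mm²; the 15.5×28.5 cube at (10.5, 13) contributes its full rectangle (area 441.75 mm²); After the difference (first − rest): starting from that combined region (762.00 mm²), the 15.5×28.5 cube at (10.5, 13) partially overlaps it — only the 229.50 mm² overlap (of its 441.75 mm²) is removed, clipping the outline — area = 532.50 mm²; (whole slice rotated 50° about Z — lengths, areas and connectivity unchanged). At z = 7.75: the cube does not reach this height (z outside [0, 3.5]); the cube at (12.5, 3) is present — its section is the full 24×27 rectangle (area 648.00 mm²); the 4×28.5 cube at (-3.5, 8) contributes its full rectangle (area 114.00 mm²); Merging all regions: the 2 present regions are separate (no shared area or edge), so areas and boundary lengths simply add and each stays a separate island — area = 762.00 mm²; the 15.5×28.5 cube at (10.5, 13) contributes its full rectangle (area 441.75 mm²); Subtracting the remaining from the first: starting from that combined region (762.00 mm²), the 15.5×28.5 cube at (10.5, 13) partially overlaps it — only the 229.50 mm² overlap (of its 441.75 mm²) is removed, clipping the outline — area = 532.50 mm²; (whole slice rotated 50° about Z — lengths, areas and connectivity unchanged). Checking containment: the cross-section at z = 7.75 is a subset of the cross-section at z = 6.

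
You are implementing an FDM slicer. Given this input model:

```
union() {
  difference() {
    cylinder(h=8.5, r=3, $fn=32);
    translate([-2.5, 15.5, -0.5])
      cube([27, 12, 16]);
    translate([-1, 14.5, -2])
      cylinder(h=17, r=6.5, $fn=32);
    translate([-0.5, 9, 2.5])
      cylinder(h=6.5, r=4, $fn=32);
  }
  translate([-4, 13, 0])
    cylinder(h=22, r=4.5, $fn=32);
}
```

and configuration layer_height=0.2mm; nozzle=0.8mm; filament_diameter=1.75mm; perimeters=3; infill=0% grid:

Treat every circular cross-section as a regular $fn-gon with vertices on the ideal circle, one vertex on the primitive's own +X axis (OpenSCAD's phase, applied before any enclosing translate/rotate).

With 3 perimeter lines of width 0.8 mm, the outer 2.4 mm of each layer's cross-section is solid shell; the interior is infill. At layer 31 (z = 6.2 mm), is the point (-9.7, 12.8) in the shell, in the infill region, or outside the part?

At z = 6.2 mm: the cylinder: section is a regular 32-gon, circumradius r=3; the cube at (-2.5, 15.5) is present — its section is the full 27×12 rectangle; the cylinder at (-1, 14.5): section is a regular 32-gon, circumradius r=6.5; the r=4 cylinder at (-0.5, 9) gives a regular 32-gon of circumradius 4 (constant along its height); After the difference (first − rest): starting from the r=3 cylinder, the 27×12 cube at (-2.5, 15.5) misses the remaining region (no effect); the r=6.5 cylinder at (-1, 14.5) misses the remaining region (no effect); the r=4 cylinder at (-0.5, 9) misses the remaining region (no effect) — 1 connected region; the r=4.5 cylinder at (-4, 13) contributes a regular 32-gon of circumradius 4.5; Taking the union: the 2 present regions are separate (no shared area or edge), so areas and boundary lengths simply add and each stays a separate island — 2 connected regions. Overall, the cross-section has 2 separate islands. The nearest boundary edge runs (-8.41, 12.12)→(-8.50, 13.00); distance from the point to it = 1.21 mm. The point is not inside any of the regions above, so it lies outside the cross-section (1.21 mm from the nearest boundary).

outside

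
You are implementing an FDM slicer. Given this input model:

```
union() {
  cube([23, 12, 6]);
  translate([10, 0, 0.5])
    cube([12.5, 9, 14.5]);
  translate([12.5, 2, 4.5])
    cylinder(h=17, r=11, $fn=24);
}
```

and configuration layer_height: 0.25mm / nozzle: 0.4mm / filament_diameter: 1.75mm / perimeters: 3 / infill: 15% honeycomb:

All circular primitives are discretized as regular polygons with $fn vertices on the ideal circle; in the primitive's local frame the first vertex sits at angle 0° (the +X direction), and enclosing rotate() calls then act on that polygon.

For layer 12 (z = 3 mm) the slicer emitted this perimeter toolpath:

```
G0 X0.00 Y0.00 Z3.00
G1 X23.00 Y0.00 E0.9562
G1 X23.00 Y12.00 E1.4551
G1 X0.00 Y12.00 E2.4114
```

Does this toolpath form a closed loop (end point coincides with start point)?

Start point (G0): (0.00, 0.00). End point (last G1): the path does not return to the start — open.

no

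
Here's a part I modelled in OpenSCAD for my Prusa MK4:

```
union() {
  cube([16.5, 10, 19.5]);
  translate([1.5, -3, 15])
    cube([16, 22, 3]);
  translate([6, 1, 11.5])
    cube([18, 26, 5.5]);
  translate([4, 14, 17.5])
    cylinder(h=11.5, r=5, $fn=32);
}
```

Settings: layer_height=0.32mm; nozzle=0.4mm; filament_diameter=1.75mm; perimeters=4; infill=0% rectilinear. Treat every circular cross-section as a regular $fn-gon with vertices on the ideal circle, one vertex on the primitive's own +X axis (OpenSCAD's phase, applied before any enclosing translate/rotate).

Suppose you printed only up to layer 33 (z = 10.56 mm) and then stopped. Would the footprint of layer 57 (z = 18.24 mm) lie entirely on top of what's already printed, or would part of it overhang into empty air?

Compare the two slices. At z = 10.56: the cube (footprint 16.5×10) is included at this height (area 165.00 mm²); the cube at (1.5, -3) is not intersected at this z (z outside [15, 18]); the cube at (6, 1) does not reach this height (z outside [11.5, 17]); the cylinder at (4, 14) is not intersected at this z (z outside [17.5, 29]); Combining (union): only the 16.5×10 cube is present, so the union is just that shape — area = 165.00 mm². At z = 18.24: the cube is present — its section is the full 16.5×10 rectangle (area 165.00 mm²); the cube at (1.5, -3) does not reach this height (z outside [15, 18]); the cube at (6, 1) does not reach this height (z outside [11.5, 17]); the r=5 cylinder at (4, 14) gives a regular 32-gon of circumradius 5 (constant along its height) (area = (32/2)·5.000²·sin(360°/32) = 78.04 mm²); Taking the union: the regions partially overlap — summed areas 243.04 mm² minus the doubly-counted overlap 3.99 mm² gives 239.05 mm² — area = 239.05 mm². Checking containment: at z = 18.24 the cross-section extends beyond the z = 10.56 cross-section by about 74.05 mm².

part overhangs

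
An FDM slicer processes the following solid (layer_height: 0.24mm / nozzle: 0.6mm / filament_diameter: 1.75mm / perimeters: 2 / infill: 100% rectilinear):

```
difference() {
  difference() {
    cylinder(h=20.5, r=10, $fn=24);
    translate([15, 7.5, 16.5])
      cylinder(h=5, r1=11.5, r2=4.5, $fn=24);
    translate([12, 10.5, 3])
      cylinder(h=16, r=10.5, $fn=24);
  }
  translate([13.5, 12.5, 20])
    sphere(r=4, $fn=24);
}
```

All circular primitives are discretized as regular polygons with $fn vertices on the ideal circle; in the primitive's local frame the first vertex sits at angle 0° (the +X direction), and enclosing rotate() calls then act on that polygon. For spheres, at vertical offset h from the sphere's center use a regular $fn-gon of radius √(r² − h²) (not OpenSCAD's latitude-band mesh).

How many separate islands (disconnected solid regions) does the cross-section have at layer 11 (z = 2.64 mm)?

1

At z = 2.64 mm: the r=10 cylinder contributes a regular 24-gon of circumradius 10; the cone at (15, 7.5) is absent (z outside [16.5, 21.5]); the cylinder at (12, 10.5) does not reach this height (z outside [3, 19]); After the difference (first − rest): none of the subtracted shapes is present at this height, so the r=10 cylinder is unchanged — 1 connected region; the sphere at (13.5, 12.5) is absent (|z−center|=17.360 > r=4); Taking the first minus the rest: none of the subtracted shapes is present at this height, so the result so far is unchanged — 1 connected region. Overall, the cross-section is a single solid region. Island count = 1.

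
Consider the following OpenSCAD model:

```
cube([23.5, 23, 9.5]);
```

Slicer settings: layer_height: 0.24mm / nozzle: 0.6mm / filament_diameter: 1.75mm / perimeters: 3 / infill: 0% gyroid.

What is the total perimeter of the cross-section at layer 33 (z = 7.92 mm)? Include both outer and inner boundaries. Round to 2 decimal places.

At z = 7.92 mm: the cube (footprint 23.5×23) is included at this height (perimeter 93.00 mm). Overall, the cross-section is a single solid region. Total boundary length (outer) = 93.00 mm.

93.00 mm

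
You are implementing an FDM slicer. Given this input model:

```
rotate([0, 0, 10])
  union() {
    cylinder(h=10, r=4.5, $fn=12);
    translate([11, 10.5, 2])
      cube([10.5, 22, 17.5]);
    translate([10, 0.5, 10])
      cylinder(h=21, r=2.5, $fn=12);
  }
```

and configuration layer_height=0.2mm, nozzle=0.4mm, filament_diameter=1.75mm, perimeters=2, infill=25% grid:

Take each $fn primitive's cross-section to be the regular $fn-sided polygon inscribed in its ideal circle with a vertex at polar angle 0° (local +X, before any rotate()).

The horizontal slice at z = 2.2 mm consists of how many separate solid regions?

2

At z = 2.2 mm: the r=4.5 cylinder contributes a regular 12-gon of circumradius 4.5; the cube at (11, 10.5) is present — its section is the full 10.5×22 rectangle; the cylinder at (10, 0.5) is not intersected at this z (z outside [10, 31]); Merging all regions: the 2 present regions are separate (no shared area or edge), so areas and boundary lengths simply add and each stays a separate island — 2 connected regions; (whole slice rotated 10° about Z — lengths, areas and connectivity unchanged). The result has 2 disconnected regions.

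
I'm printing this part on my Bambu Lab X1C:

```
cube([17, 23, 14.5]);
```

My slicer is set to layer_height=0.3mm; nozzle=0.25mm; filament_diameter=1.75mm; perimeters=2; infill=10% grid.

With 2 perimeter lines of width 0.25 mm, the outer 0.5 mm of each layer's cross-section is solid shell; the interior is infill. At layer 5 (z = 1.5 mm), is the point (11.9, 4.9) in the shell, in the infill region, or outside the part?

At z = 1.5 mm: the 17×23 cube contributes its full rectangle. Overall, the cross-section is a single solid region. The nearest boundary edge runs (0.00, 0.00)→(17.00, 0.00); distance from the point to it = 4.90 mm. The point is inside the cross-section and 4.90 mm from the nearest boundary — more than the 0.5 mm shell width (2 × 0.25), so it's in the infill interior.

infill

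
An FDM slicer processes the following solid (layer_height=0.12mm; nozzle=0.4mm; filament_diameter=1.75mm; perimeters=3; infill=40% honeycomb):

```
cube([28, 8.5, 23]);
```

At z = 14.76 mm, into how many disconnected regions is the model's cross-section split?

At z = 14.76 mm: the cube is present — its section is the full 28×8.5 rectangle. The result has 1 disconnected region.

1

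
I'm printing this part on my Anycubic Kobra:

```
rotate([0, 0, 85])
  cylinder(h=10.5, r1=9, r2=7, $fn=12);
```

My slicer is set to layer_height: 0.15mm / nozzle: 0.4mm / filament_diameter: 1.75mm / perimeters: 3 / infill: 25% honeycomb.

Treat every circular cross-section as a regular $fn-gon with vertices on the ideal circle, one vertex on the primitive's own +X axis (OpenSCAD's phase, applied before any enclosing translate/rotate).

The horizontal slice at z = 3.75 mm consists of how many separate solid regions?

At z = 3.75 mm: the cone (r1=9→r2=7) has section circumradius 8.286 here — a regular 12-gon; (whole slice rotated 85° about Z — lengths, areas and connectivity unchanged). The result has 1 disconnected region.

1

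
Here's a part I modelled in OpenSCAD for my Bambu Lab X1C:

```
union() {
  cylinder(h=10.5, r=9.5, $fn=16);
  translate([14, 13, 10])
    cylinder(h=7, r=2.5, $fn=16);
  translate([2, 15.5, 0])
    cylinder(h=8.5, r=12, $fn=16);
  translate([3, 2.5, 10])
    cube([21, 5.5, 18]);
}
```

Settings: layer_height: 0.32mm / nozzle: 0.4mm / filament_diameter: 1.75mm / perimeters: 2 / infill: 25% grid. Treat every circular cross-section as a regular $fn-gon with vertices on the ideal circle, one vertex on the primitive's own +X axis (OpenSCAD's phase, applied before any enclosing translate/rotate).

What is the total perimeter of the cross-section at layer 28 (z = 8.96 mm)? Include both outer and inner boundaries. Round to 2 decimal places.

59.31 mm

At z = 8.96 mm: the cylinder: section is a regular 16-gon, circumradius r=9.5 (perimeter = 2·16·9.500·sin(180°/16) = 59.31 mm); the cylinder at (14, 13) does not reach this height (z outside [10, 17]); the cylinder at (2, 15.5) is not intersected at this z (z outside [0, 8.5]); the cube at (3, 2.5) does not reach this height (z outside [10, 28]); Taking the union: only the r=9.5 cylinder is present, so the union is just that shape — boundary = 59.31 mm. Overall, the cross-section is a single solid region. Total boundary length (outer) = 59.31 mm.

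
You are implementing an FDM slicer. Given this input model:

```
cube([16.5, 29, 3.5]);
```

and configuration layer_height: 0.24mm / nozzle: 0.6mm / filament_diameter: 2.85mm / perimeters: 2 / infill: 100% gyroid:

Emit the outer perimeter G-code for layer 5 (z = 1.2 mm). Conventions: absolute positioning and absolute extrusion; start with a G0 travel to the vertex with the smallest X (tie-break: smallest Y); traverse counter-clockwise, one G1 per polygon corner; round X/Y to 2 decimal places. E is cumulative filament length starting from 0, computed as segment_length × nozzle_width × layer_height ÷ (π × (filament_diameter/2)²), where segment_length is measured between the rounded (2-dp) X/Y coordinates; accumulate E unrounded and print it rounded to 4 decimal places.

G0 X0.00 Y0.00 Z1.20
G1 X16.50 Y0.00 E0.3724
G1 X16.50 Y29.00 E1.0271
G1 X0.00 Y29.00 E1.3995
G1 X0.00 Y0.00 E2.0541

At z = 1.2 mm: the cube is present — its section is the full 16.5×29 rectangle. The outline is a single polygon with 4 vertices. Extrusion per mm of travel: 0.6 × 0.24 / (π × 1.425²) = 0.022573. Accumulating E over each segment gives final E = 2.0541.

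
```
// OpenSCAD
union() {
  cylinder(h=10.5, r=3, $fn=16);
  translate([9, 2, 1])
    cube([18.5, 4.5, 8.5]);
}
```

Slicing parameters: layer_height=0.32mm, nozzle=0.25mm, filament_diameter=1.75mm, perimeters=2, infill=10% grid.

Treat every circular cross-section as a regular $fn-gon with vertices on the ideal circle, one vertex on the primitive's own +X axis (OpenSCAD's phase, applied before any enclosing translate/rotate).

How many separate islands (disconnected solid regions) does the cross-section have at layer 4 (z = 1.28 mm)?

At z = 1.28 mm: the cylinder: section is a regular 16-gon, circumradius r=3; the cube at (9, 2) is present — its section is the full 18.5×4.5 rectangle; Combining (union): the 2 present regions are separate (no shared area or edge), so areas and boundary lengths simply add and each stays a separate island — 2 connected regions. Overall, the cross-section has 2 separate islands. Island count = 2.

2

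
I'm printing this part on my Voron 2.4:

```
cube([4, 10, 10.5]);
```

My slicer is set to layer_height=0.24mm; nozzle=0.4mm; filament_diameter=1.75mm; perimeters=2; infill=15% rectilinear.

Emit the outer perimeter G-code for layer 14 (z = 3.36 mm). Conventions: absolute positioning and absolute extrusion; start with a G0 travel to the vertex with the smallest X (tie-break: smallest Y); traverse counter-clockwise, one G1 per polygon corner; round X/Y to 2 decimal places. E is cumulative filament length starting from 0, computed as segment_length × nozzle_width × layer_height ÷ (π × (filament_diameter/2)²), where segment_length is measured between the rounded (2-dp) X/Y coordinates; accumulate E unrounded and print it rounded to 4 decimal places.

At z = 3.36 mm: the cube (footprint 4×10) is included at this height. The outline is a single polygon with 4 vertices. Extrusion per mm of travel: 0.4 × 0.24 / (π × 0.875²) = 0.039912. Accumulating E over each segment gives final E = 1.1175.

G0 X0.00 Y0.00 Z3.36
G1 X4.00 Y0.00 E0.1596
G1 X4.00 Y10.00 E0.5588
G1 X0.00 Y10.00 E0.7184
G1 X0.00 Y0.00 E1.1175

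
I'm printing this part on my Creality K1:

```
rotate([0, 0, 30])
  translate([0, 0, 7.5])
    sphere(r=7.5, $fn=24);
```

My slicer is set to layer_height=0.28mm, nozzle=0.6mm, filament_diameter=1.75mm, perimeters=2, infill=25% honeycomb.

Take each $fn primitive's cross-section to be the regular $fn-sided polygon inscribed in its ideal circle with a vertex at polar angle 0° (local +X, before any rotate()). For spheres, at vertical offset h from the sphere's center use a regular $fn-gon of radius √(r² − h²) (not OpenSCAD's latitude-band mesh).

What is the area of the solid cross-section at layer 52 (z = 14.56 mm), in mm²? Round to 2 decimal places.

19.90 mm²

At z = 14.56 mm: the r=7.5 sphere slices to a regular 24-gon of circumradius 2.531 (√(r²−h²) with h=7.06 from center) (area = (24/2)·2.531²·sin(360°/24) = 19.90 mm²); (rotated 30° about Z; rotation is an isometry so areas/perimeters/island counts are preserved). Overall, the cross-section is a single solid region. Net area = 19.90 mm².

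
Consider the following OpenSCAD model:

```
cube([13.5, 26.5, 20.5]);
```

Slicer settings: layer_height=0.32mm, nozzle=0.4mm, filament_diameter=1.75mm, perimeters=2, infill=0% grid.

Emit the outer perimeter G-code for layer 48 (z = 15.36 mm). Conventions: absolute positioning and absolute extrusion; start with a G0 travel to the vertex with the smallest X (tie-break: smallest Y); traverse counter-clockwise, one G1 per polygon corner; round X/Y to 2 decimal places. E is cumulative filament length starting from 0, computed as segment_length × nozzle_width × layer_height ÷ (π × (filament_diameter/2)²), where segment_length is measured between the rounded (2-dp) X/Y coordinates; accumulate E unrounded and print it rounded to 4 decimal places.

At z = 15.36 mm: the cube is present — its section is the full 13.5×26.5 rectangle. The outline is a single polygon with 4 vertices. Extrusion per mm of travel: 0.4 × 0.32 / (π × 0.875²) = 0.053216. Accumulating E over each segment gives final E = 4.2573.

G0 X0.00 Y0.00 Z15.36
G1 X13.50 Y0.00 E0.7184
G1 X13.50 Y26.50 E2.1286
G1 X0.00 Y26.50 E2.8471
G1 X0.00 Y0.00 E4.2573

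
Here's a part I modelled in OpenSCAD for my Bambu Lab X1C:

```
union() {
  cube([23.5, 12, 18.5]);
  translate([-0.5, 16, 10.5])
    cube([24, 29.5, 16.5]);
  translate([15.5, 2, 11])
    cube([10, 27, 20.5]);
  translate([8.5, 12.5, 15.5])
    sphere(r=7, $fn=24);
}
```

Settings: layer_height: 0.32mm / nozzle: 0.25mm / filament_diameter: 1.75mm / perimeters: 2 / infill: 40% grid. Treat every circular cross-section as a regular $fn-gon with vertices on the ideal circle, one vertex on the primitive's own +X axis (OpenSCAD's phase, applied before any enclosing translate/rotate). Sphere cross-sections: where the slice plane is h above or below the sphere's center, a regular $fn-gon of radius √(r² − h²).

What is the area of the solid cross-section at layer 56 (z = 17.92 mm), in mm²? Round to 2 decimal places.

1125.97 mm²

At z = 17.92 mm: the 23.5×12 cube contributes its full rectangle (area 282.00 mm²); the cube at (-0.5, 16) (footprint 24×29.5) is included at this height (area 708.00 mm²); the cube at (15.5, 2) is present — its section is the full 10×27 rectangle (area 270.00 mm²); the r=7 sphere at (8.5, 12.5) slices to a regular 24-gon of circumradius 6.568 (√(r²−h²) with h=2.42 from center) (area = (24/2)·6.568²·sin(360°/24) = 134.00 mm²); Taking the union: the regions partially overlap — summed areas 1394.00 mm² minus the doubly-counted overlap 268.03 mm² gives 1125.97 mm² — area = 1125.97 mm². Overall, the cross-section is one region with 1 hole. Net area = 1125.97 mm².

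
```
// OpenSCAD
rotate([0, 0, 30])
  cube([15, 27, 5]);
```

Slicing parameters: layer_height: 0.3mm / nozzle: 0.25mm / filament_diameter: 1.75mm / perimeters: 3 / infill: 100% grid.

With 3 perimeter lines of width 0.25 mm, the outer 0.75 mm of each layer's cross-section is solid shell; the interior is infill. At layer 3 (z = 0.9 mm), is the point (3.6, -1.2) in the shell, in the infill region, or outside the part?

At z = 0.9 mm: the 15×27 cube contributes its full rectangle; (whole slice rotated 30° about Z — lengths, areas and connectivity unchanged). Overall, the cross-section is a single solid region. Undo the 30° rotation: the query point maps to (2.518, -2.839) in the un-rotated model frame. The nearest boundary edge runs (0.00, 0.00)→(15.00, 0.00); distance from the point to it = 2.84 mm. The point is not inside any of the regions above, so it lies outside the cross-section (2.84 mm from the nearest boundary).

outside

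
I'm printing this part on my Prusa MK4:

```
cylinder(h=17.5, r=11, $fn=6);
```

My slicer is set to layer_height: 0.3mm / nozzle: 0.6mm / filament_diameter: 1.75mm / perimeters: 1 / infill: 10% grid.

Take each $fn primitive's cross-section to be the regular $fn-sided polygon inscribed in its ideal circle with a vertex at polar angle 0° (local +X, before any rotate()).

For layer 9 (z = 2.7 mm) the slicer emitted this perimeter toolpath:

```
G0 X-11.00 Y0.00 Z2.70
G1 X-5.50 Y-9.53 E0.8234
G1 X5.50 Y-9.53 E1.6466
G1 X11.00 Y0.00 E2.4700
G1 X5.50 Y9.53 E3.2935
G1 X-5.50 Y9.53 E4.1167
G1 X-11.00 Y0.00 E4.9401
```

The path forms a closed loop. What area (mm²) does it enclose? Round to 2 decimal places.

Apply the shoelace formula to the sequence of (X, Y) vertices; enclosed area = 314.49 mm².

314.49 mm²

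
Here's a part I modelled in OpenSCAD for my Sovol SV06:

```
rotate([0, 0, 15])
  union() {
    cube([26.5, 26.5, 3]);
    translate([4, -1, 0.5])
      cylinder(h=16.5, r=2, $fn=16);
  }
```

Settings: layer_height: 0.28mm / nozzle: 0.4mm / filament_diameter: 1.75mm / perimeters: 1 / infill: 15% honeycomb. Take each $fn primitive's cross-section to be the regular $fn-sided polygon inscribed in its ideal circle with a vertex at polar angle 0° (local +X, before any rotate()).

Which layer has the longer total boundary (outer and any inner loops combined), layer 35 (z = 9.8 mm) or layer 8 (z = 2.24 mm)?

layer 8 (z = 2.24 mm)

Layer 35 (z = 9.8): the cube does not reach this height (z outside [0, 3]); the cylinder at (4, -1): section is a regular 16-gon, circumradius r=2 (perimeter = 2·16·2.000·sin(180°/16) = 12.49 mm); Merging all regions: only the r=2 cylinder at (4, -1) is present, so the union is just that shape — boundary = 12.49 mm; (rotated 15° about Z; rotation is an isometry so areas/perimeters/island counts are preserved). So its perimeter = 12.49 mm. Layer 8 (z = 2.24): the cube is present — its section is the full 26.5×26.5 rectangle (perimeter 106.00 mm); the r=2 cylinder at (4, -1) contributes a regular 16-gon of circumradius 2 (perimeter = 2·16·2.000·sin(180°/16) = 12.49 mm); Taking the union: the regions partially overlap (shared area 2.35 mm²), so the edge portions inside another operand are dropped and the merged outline is re-measured after clipping — boundary = 110.99 mm; (whole slice rotated 15° about Z — lengths, areas and connectivity unchanged). So its perimeter = 110.99 mm. Layer 8 is larger (110.99 vs 12.49 mm).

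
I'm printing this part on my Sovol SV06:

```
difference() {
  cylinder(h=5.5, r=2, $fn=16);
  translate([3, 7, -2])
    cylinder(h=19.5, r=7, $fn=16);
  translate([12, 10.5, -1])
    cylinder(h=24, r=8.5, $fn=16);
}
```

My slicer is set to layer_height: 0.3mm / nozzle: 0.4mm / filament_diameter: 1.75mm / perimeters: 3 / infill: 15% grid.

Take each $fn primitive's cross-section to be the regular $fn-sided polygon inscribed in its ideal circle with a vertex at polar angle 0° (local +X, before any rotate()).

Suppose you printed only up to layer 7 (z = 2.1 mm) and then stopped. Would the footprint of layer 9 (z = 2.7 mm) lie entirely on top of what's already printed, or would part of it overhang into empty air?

Compare the two slices. At z = 2.1: the r=2 cylinder contributes a regular 16-gon of circumradius 2 (area = (16/2)·2.000²·sin(360°/16) = 12.25 mm²); the r=7 cylinder at (3, 7) contributes a regular 16-gon of circumradius 7 (area = (16/2)·7.000²·sin(360°/16) = 150.01 mm²); the r=8.5 cylinder at (12, 10.5) contributes a regular 16-gon of circumradius 8.5 (area = (16/2)·8.500²·sin(360°/16) = 221.19 mm²); Taking the first minus the rest: starting from the r=2 cylinder (12.25 mm²), the r=7 cylinder at (3, 7) partially overlaps it — only the 3.08 mm² overlap (of its 150.01 mm²) is removed, clipping the outline; the r=8.5 cylinder at (12, 10.5) misses the remaining region (no effect) — area = 9.17 mm². At z = 2.7: the cylinder: section is a regular 16-gon, circumradius r=2 (area = (16/2)·2.000²·sin(360°/16) = 12.25 mm²); the cylinder at (3, 7): section is a regular 16-gon, circumradius r=7 (area = (16/2)·7.000²·sin(360°/16) = 150.01 mm²); the r=8.5 cylinder at (12, 10.5) contributes a regular 16-gon of circumradius 8.5 (area = (16/2)·8.500²·sin(360°/16) = 221.19 mm²); Taking the first minus the rest: starting from the r=2 cylinder (12.25 mm²), the r=7 cylinder at (3, 7) partially overlaps it — only the 3.08 mm² overlap (of its 150.01 mm²) is removed, clipping the outline; the r=8.5 cylinder at (12, 10.5) misses the remaining region (no effect) — area = 9.17 mm². Checking containment: the cross-section at z = 2.7 is a subset of the cross-section at z = 2.1.

entirely on top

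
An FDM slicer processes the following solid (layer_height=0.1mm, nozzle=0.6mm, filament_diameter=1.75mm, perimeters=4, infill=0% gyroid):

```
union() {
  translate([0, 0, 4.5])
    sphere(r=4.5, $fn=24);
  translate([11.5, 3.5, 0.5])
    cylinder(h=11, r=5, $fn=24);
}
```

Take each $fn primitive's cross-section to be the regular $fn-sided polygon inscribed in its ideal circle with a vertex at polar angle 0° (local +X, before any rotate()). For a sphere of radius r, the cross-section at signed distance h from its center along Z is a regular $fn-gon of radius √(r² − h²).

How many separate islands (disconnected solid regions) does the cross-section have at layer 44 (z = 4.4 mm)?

At z = 4.4 mm: the r=4.5 sphere contributes a regular 24-gon of circumradius √(4.5²−0.1²) = 4.499; the r=5 cylinder at (11.5, 3.5) gives a regular 24-gon of circumradius 5 (constant along its height); Merging all regions: the 2 present regions are separate (no shared area or edge), so areas and boundary lengths simply add and each stays a separate island — 2 connected regions. Overall, the cross-section has 2 separate islands. Island count = 2.

2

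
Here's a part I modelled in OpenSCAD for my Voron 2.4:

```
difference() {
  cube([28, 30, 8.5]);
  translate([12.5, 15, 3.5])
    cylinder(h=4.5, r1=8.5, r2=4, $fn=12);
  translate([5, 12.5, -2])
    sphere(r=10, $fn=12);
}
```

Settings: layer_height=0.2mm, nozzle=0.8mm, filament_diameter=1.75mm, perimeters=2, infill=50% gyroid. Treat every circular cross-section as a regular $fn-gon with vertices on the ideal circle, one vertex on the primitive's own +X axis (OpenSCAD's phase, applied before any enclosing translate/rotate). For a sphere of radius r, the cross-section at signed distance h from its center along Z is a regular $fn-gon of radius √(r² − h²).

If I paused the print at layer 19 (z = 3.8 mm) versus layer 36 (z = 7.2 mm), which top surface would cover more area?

Layer 19 (z = 3.8): the cube (footprint 28×30) is included at this height (area 840.00 mm²); the cone at (12.5, 15) contributes a regular 12-gon of circumradius 8.200 (interpolated between r1=8.5 and r2=4 at t=0.067) (area = (12/2)·8.200²·sin(360°/12) = 201.72 mm²); the sphere at (5, 12.5): section is a regular 12-gon, circumradius = √(r²−h²) = √(10²−5.8²) = 8.146 (area = (12/2)·8.146²·sin(360°/12) = 199.08 mm²); After the difference (first − rest): starting from the 28×30 cube (840.00 mm²), the cone at (12.5, 15) lies wholly inside it (removes its full 201.72 mm² and its 50.94 mm outline becomes a hole wall); the r=10 sphere at (5, 12.5) partially overlaps it — only the 94.20 mm² overlap (of its 199.08 mm²) is removed, clipping the outline — area = 544.08 mm². So its area = 544.08 mm². Layer 36 (z = 7.2): the 28×30 cube contributes its full rectangle (area 840.00 mm²); the cone at (12.5, 15) contributes a regular 12-gon of circumradius 4.800 (interpolated between r1=8.5 and r2=4 at t=0.822) (area = (12/2)·4.800²·sin(360°/12) = 69.12 mm²); the r=10 sphere at (5, 12.5) contributes a regular 12-gon of circumradius √(10²−9.2²) = 3.919 (area = (12/2)·3.919²·sin(360°/12) = 46.08 mm²); After the difference (first − rest): starting from the 28×30 cube (840.00 mm²), the cone at (12.5, 15) lies wholly inside it (removes its full 69.12 mm² and its 29.82 mm outline becomes a hole wall); the r=10 sphere at (5, 12.5) partially overlaps it — only the 44.72 mm² overlap (of its 46.08 mm²) is removed, clipping the outline — area = 726.16 mm². So its area = 726.16 mm². Layer 36 is larger (726.16 vs 544.08 mm²).

layer 36 (z = 7.2 mm)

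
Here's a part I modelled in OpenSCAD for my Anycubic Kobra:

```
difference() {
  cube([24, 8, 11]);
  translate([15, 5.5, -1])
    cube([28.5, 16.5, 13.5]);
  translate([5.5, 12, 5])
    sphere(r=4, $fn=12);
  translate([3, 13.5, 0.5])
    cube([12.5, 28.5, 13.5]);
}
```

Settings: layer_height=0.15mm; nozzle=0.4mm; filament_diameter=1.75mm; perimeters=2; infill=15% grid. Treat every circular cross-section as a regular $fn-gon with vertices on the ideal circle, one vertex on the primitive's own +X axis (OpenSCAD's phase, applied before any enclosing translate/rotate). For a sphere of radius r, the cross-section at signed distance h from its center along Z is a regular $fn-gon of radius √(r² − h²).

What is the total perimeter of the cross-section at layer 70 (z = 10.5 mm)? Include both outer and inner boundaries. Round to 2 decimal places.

At z = 10.5 mm: the cube (footprint 24×8) is included at this height (perimeter 64.00 mm); the 28.5×16.5 cube at (15, 5.5) contributes its full rectangle (perimeter 90.00 mm); the sphere at (5.5, 12) is not intersected at this z (|z−center|=5.500 > r=4); the 12.5×28.5 cube at (3, 13.5) contributes its full rectangle (perimeter 82.00 mm); Subtracting the remaining from the first: starting from the 24×8 cube, the 28.5×16.5 cube at (15, 5.5) partially overlaps it — only the 22.50 mm² overlap (of its 470.25 mm²) is removed, clipping the outline; the 12.5×28.5 cube at (3, 13.5) misses the remaining region (no effect) — boundary = 64.00 mm. Overall, the cross-section is a single solid region. Total boundary length (outer) = 64.00 mm.

64.00 mm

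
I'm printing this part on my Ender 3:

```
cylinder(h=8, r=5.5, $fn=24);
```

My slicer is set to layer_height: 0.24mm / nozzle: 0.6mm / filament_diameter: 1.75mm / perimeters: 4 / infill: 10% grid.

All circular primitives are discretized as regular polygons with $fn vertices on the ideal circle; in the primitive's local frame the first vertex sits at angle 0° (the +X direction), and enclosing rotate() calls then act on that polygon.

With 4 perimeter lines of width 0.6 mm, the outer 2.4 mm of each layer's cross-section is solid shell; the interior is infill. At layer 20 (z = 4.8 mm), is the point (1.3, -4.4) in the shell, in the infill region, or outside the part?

shell

At z = 4.8 mm: the r=5.5 cylinder contributes a regular 24-gon of circumradius 5.5. Overall, the cross-section is a single solid region. The nearest boundary edge runs (1.42, -5.31)→(2.75, -4.76); distance from the point to it = 0.89 mm. The point is inside the cross-section, 0.89 mm from the nearest boundary — within the 2.4 mm shell band (4 × 0.6).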